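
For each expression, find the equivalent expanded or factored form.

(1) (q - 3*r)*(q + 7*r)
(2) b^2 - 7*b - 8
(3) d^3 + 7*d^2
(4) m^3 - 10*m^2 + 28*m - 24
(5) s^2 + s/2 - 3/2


(1) = q^2 + 4*q*r - 21*r^2
(2) = (b - 8)*(b + 1)
(3) = d^2*(d + 7)
(4) = (m - 6)*(m - 2)^2
(5) = (s - 1)*(s + 3/2)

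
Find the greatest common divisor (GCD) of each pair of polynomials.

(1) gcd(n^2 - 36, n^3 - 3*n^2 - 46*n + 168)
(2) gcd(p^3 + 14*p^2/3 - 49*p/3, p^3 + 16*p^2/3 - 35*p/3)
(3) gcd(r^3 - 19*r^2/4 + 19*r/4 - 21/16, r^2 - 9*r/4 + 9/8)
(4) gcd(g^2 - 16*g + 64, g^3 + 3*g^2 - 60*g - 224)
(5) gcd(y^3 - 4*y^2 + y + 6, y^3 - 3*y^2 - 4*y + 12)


(1) = n - 6
(2) = p^2 + 7*p
(3) = r - 3/4
(4) = gcd((g - 8)^2, (g - 8)*(g + 4)*(g + 7)) = g - 8
(5) = y^2 - 5*y + 6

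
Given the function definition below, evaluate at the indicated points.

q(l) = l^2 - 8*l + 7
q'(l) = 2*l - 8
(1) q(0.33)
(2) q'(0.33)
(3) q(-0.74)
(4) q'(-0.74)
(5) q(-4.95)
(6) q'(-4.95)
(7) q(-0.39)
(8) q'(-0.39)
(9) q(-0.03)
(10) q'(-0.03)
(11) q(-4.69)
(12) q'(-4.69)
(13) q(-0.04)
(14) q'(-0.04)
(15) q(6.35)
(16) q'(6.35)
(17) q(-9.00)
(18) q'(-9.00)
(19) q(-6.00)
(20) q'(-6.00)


(1) = 4.47
(2) = -7.34
(3) = 13.47
(4) = -9.48
(5) = 71.10
(6) = -17.90
(7) = 10.27
(8) = -8.78
(9) = 7.24
(10) = -8.06
(11) = 66.52
(12) = -17.38
(13) = 7.32
(14) = -8.08
(15) = -3.48
(16) = 4.70
(17) = 160.00
(18) = -26.00
(19) = 91.00
(20) = -20.00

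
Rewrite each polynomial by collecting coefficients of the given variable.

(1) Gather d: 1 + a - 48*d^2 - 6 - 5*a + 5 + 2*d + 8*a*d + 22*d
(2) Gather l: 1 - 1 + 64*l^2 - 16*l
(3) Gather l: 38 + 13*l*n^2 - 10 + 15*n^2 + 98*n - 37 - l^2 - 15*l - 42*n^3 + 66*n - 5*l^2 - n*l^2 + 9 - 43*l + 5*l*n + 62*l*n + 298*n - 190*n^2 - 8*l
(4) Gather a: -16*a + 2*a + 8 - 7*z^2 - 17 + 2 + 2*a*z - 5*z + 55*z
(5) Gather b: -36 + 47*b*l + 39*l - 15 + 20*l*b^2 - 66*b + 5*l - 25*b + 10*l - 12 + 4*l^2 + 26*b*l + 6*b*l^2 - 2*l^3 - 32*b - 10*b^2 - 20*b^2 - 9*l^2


(1) = -4*a - 48*d^2 + d*(8*a + 24)
(2) = 64*l^2 - 16*l
(3) = l^2*(-n - 6) + l*(13*n^2 + 67*n - 66) - 42*n^3 - 175*n^2 + 462*n
(4) = a*(2*z - 14) - 7*z^2 + 50*z - 7
(5) = b^2*(20*l - 30) + b*(6*l^2 + 73*l - 123) - 2*l^3 - 5*l^2 + 54*l - 63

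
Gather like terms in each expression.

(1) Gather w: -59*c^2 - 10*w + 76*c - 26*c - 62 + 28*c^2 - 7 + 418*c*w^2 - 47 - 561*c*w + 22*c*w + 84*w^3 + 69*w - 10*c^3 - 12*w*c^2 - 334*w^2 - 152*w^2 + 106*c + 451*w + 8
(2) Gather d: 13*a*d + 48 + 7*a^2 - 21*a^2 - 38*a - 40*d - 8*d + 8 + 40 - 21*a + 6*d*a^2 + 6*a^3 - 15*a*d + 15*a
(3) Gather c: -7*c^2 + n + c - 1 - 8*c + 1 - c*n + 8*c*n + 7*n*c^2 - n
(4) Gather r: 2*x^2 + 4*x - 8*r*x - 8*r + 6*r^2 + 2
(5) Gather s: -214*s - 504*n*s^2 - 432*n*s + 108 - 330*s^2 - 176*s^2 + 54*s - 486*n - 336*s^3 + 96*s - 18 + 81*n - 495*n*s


(1) = -10*c^3 - 31*c^2 + 156*c + 84*w^3 + w^2*(418*c - 486) + w*(-12*c^2 - 539*c + 510) - 108
(2) = 6*a^3 - 14*a^2 - 44*a + d*(6*a^2 - 2*a - 48) + 96
(3) = c^2*(7*n - 7) + c*(7*n - 7)
(4) = 6*r^2 + r*(-8*x - 8) + 2*x^2 + 4*x + 2
(5) = -405*n - 336*s^3 + s^2*(-504*n - 506) + s*(-927*n - 64) + 90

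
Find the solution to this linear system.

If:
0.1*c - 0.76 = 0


Then:
c = 7.60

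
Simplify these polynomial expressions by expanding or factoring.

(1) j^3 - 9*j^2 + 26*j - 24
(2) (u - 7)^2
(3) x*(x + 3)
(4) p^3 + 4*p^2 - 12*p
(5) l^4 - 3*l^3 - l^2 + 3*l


(1) = (j - 4)*(j - 3)*(j - 2)
(2) = u^2 - 14*u + 49
(3) = x^2 + 3*x
(4) = p*(p - 2)*(p + 6)
(5) = l*(l - 3)*(l - 1)*(l + 1)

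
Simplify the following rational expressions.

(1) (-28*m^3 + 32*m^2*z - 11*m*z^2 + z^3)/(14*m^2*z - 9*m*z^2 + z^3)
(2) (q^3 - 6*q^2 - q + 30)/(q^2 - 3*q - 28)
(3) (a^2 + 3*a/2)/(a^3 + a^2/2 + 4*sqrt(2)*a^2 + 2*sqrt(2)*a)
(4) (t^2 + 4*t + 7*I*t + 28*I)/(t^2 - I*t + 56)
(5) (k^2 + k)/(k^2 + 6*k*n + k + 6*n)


(1) = (-2*m + z)/z
(2) = (q^3 - 6*q^2 - q + 30)/(q^2 - 3*q - 28)
(3) = (4*a + 6)/(4*a^2 + a*(2 + 16*sqrt(2)) + 8*sqrt(2))
(4) = (t + 4)/(t - 8*I)
(5) = k/(k + 6*n)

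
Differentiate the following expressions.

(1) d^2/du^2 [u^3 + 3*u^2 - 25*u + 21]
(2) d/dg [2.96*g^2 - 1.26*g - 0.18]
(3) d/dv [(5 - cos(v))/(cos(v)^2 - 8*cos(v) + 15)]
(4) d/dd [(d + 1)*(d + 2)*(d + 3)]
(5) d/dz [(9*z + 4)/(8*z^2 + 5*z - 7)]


(1) = 6*u + 6
(2) = 5.92*g - 1.26
(3) = -sin(v)/(cos(v) - 3)^2
(4) = 3*d^2 + 12*d + 11
(5) = (72*z^2 + 45*z - (9*z + 4)*(16*z + 5) - 63)/(8*z^2 + 5*z - 7)^2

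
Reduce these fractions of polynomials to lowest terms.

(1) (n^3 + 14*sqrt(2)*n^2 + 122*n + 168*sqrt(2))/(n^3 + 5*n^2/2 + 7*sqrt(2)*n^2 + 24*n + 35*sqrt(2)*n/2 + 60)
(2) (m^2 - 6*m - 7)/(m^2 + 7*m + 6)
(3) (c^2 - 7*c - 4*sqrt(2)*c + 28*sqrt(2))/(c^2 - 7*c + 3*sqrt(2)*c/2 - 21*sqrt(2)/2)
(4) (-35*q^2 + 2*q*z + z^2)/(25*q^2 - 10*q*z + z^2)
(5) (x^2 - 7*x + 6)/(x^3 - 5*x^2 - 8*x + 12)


(1) = (2*n + 14*sqrt(2))/(2*n + 5)
(2) = (m - 7)/(m + 6)
(3) = (2*c - 8*sqrt(2))/(2*c + 3*sqrt(2))
(4) = (7*q + z)/(-5*q + z)
(5) = 1/(x + 2)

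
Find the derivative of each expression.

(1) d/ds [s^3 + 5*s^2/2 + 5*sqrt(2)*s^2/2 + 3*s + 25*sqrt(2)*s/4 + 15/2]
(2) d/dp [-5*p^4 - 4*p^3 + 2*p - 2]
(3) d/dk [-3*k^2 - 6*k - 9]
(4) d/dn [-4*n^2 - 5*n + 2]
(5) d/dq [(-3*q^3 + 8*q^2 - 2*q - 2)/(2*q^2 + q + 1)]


(1) = 3*s^2 + 5*s + 5*sqrt(2)*s + 3 + 25*sqrt(2)/4
(2) = -20*p^3 - 12*p^2 + 2
(3) = -6*k - 6
(4) = -8*n - 5
(5) = 3*q*(-2*q^3 - 2*q^2 + q + 8)/(4*q^4 + 4*q^3 + 5*q^2 + 2*q + 1)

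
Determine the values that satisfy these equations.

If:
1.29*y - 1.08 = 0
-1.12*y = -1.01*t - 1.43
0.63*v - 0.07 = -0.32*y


Then:
t = -0.49
v = -0.31
y = 0.84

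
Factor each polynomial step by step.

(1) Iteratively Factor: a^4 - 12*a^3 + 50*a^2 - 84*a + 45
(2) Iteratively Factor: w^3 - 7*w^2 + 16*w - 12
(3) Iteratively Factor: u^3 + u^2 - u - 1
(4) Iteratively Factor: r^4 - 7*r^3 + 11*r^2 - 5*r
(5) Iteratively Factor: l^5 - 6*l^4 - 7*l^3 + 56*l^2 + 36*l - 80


(1) = (a - 5)*(a^3 - 7*a^2 + 15*a - 9) = (a - 5)*(a - 1)*(a^2 - 6*a + 9) = (a - 5)*(a - 3)*(a - 1)*(a - 3)
(2) = (w - 2)*(w^2 - 5*w + 6) = (w - 2)^2*(w - 3)
(3) = (u - 1)*(u^2 + 2*u + 1) = (u - 1)*(u + 1)*(u + 1)
(4) = (r - 5)*(r^3 - 2*r^2 + r) = (r - 5)*(r - 1)*(r^2 - r) = r*(r - 5)*(r - 1)*(r - 1)
(5) = (l + 2)*(l^4 - 8*l^3 + 9*l^2 + 38*l - 40) = (l - 4)*(l + 2)*(l^3 - 4*l^2 - 7*l + 10) = (l - 4)*(l - 1)*(l + 2)*(l^2 - 3*l - 10) = (l - 5)*(l - 4)*(l - 1)*(l + 2)*(l + 2)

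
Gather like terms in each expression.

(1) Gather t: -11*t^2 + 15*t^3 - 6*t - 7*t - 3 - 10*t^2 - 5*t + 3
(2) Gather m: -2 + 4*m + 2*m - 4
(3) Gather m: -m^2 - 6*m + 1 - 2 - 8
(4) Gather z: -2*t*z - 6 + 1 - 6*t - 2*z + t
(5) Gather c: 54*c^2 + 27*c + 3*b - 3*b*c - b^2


(1) = 15*t^3 - 21*t^2 - 18*t
(2) = 6*m - 6
(3) = -m^2 - 6*m - 9
(4) = -5*t + z*(-2*t - 2) - 5
(5) = -b^2 + 3*b + 54*c^2 + c*(27 - 3*b)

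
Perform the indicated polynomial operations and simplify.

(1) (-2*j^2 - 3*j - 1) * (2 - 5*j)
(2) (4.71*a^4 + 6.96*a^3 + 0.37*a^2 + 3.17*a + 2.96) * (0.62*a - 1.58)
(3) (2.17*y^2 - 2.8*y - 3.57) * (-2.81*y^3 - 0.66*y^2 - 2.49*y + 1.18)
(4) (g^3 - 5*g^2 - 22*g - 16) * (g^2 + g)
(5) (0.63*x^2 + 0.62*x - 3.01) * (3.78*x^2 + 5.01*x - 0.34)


(1) = 10*j^3 + 11*j^2 - j - 2
(2) = 2.9202*a^5 - 3.1266*a^4 - 10.7674*a^3 + 1.3808*a^2 - 3.1734*a - 4.6768
(3) = -6.0977*y^5 + 6.4358*y^4 + 6.4764*y^3 + 11.8888*y^2 + 5.5853*y - 4.2126
(4) = g^5 - 4*g^4 - 27*g^3 - 38*g^2 - 16*g
(5) = 2.3814*x^4 + 5.4999*x^3 - 8.4858*x^2 - 15.2909*x + 1.0234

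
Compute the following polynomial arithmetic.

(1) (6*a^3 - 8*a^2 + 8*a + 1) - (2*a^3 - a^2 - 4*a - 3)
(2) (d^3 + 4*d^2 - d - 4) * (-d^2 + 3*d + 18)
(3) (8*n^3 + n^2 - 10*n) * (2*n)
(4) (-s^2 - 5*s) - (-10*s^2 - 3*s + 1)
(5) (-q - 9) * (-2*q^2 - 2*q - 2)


(1) = 4*a^3 - 7*a^2 + 12*a + 4
(2) = -d^5 - d^4 + 31*d^3 + 73*d^2 - 30*d - 72
(3) = 16*n^4 + 2*n^3 - 20*n^2
(4) = 9*s^2 - 2*s - 1
(5) = 2*q^3 + 20*q^2 + 20*q + 18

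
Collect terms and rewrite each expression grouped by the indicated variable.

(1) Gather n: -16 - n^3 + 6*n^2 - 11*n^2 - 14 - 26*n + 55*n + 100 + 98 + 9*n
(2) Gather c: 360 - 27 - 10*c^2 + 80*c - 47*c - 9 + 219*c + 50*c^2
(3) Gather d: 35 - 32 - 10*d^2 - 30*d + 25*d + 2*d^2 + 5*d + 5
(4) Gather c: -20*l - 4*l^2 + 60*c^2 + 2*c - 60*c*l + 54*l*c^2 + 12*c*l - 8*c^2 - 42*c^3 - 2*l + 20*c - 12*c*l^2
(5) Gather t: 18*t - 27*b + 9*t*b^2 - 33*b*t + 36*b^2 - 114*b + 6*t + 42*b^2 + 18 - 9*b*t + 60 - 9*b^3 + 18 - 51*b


(1) = -n^3 - 5*n^2 + 38*n + 168
(2) = 40*c^2 + 252*c + 324
(3) = 8 - 8*d^2
(4) = -42*c^3 + c^2*(54*l + 52) + c*(-12*l^2 - 48*l + 22) - 4*l^2 - 22*l
(5) = -9*b^3 + 78*b^2 - 192*b + t*(9*b^2 - 42*b + 24) + 96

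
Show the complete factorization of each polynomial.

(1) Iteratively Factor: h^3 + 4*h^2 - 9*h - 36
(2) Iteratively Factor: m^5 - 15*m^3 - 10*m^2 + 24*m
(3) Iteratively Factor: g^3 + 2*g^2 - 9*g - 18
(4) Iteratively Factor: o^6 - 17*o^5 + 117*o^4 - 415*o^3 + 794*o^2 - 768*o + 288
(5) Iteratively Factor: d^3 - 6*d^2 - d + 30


(1) = (h + 3)*(h^2 + h - 12) = (h + 3)*(h + 4)*(h - 3)
(2) = (m + 3)*(m^4 - 3*m^3 - 6*m^2 + 8*m) = (m + 2)*(m + 3)*(m^3 - 5*m^2 + 4*m) = (m - 1)*(m + 2)*(m + 3)*(m^2 - 4*m) = (m - 4)*(m - 1)*(m + 2)*(m + 3)*(m)
(3) = (g + 3)*(g^2 - g - 6) = (g - 3)*(g + 3)*(g + 2)
(4) = (o - 4)*(o^5 - 13*o^4 + 65*o^3 - 155*o^2 + 174*o - 72) = (o - 4)*(o - 3)*(o^4 - 10*o^3 + 35*o^2 - 50*o + 24) = (o - 4)*(o - 3)*(o - 2)*(o^3 - 8*o^2 + 19*o - 12) = (o - 4)*(o - 3)*(o - 2)*(o - 1)*(o^2 - 7*o + 12) = (o - 4)*(o - 3)^2*(o - 2)*(o - 1)*(o - 4)
(5) = (d + 2)*(d^2 - 8*d + 15) = (d - 3)*(d + 2)*(d - 5)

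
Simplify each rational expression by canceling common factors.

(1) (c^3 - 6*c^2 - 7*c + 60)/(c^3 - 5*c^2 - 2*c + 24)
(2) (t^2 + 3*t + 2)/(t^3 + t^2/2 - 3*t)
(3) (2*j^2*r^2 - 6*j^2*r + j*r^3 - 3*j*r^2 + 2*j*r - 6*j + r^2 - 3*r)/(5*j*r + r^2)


(1) = (c^2 - 2*c - 15)/(c^2 - c - 6)
(2) = (2*t + 2)/(2*t^2 - 3*t)
(3) = (2*j^2*r^2 - 6*j^2*r + j*r^3 - 3*j*r^2 + 2*j*r - 6*j + r^2 - 3*r)/(5*j*r + r^2)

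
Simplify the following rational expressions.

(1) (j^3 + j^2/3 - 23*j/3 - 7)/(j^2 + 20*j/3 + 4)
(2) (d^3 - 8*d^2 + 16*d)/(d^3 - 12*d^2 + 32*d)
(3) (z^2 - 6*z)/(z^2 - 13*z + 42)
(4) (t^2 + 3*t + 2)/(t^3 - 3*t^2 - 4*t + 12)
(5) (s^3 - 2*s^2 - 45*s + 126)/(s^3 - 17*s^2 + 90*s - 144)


(1) = (3*j^3 + j^2 - 23*j - 21)/(3*j^2 + 20*j + 12)
(2) = (d - 4)/(d - 8)
(3) = z/(z - 7)
(4) = (t + 1)/(t^2 - 5*t + 6)
(5) = (s + 7)/(s - 8)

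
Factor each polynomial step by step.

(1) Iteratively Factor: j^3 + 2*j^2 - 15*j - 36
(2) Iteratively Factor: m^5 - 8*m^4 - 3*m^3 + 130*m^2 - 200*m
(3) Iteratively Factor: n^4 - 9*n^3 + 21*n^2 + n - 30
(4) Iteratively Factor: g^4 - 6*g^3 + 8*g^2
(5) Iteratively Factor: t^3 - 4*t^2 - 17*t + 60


(1) = (j - 4)*(j^2 + 6*j + 9) = (j - 4)*(j + 3)*(j + 3)
(2) = (m - 5)*(m^4 - 3*m^3 - 18*m^2 + 40*m) = (m - 5)*(m - 2)*(m^3 - m^2 - 20*m) = (m - 5)^2*(m - 2)*(m^2 + 4*m) = (m - 5)^2*(m - 2)*(m + 4)*(m)
(3) = (n - 2)*(n^3 - 7*n^2 + 7*n + 15) = (n - 3)*(n - 2)*(n^2 - 4*n - 5) = (n - 3)*(n - 2)*(n + 1)*(n - 5)
(4) = (g)*(g^3 - 6*g^2 + 8*g) = g^2*(g^2 - 6*g + 8) = g^2*(g - 4)*(g - 2)
(5) = (t + 4)*(t^2 - 8*t + 15) = (t - 3)*(t + 4)*(t - 5)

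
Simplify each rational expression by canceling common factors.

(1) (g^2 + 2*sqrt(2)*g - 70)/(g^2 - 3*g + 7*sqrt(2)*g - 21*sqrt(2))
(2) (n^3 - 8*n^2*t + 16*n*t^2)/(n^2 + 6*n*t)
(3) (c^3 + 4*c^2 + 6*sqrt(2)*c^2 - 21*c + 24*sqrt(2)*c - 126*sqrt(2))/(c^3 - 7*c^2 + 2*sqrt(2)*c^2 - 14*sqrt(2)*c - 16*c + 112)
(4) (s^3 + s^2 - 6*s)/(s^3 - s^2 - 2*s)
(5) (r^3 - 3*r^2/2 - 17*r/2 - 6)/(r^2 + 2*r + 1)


(1) = (g - 5*sqrt(2))/(g - 3)
(2) = (n^2 - 8*n*t + 16*t^2)/(n + 6*t)
(3) = (c^3 + c^2*(4 + 6*sqrt(2)) + c*(-21 + 24*sqrt(2)) - 126*sqrt(2))/(c^3 + c^2*(-7 + 2*sqrt(2)) + c*(-14*sqrt(2) - 16) + 112)
(4) = (s + 3)/(s + 1)
(5) = (2*r^2 - 5*r - 12)/(2*r + 2)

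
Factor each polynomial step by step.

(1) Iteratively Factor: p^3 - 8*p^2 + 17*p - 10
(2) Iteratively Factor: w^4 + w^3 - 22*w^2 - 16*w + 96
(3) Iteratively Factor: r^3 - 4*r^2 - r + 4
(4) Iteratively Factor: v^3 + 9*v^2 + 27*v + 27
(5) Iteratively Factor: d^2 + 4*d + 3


(1) = (p - 5)*(p^2 - 3*p + 2) = (p - 5)*(p - 1)*(p - 2)
(2) = (w + 3)*(w^3 - 2*w^2 - 16*w + 32) = (w - 4)*(w + 3)*(w^2 + 2*w - 8) = (w - 4)*(w + 3)*(w + 4)*(w - 2)
(3) = (r - 4)*(r^2 - 1) = (r - 4)*(r - 1)*(r + 1)
(4) = (v + 3)*(v^2 + 6*v + 9) = (v + 3)^2*(v + 3)
(5) = (d + 3)*(d + 1)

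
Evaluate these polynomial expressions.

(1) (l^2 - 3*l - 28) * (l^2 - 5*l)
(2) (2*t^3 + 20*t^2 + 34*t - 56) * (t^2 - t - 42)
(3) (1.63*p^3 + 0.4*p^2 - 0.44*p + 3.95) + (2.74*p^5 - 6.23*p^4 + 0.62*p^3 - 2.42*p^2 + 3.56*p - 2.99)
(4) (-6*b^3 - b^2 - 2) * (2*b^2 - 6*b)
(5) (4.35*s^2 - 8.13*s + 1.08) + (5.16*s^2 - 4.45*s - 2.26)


(1) = l^4 - 8*l^3 - 13*l^2 + 140*l
(2) = 2*t^5 + 18*t^4 - 70*t^3 - 930*t^2 - 1372*t + 2352
(3) = 2.74*p^5 - 6.23*p^4 + 2.25*p^3 - 2.02*p^2 + 3.12*p + 0.96
(4) = -12*b^5 + 34*b^4 + 6*b^3 - 4*b^2 + 12*b
(5) = 9.51*s^2 - 12.58*s - 1.18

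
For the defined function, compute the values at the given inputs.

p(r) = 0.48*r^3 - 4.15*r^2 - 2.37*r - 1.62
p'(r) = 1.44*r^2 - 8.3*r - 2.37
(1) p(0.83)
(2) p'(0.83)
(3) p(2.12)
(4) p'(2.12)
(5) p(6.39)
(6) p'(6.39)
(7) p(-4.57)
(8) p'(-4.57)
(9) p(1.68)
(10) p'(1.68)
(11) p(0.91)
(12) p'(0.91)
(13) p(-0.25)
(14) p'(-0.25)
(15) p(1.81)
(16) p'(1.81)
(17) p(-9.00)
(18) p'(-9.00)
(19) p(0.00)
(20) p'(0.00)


(1) = -6.17
(2) = -8.27
(3) = -20.72
(4) = -13.49
(5) = -60.98
(6) = 3.39
(7) = -123.27
(8) = 65.64
(9) = -15.04
(10) = -12.25
(11) = -6.85
(12) = -8.73
(13) = -1.29
(14) = -0.21
(15) = -16.66
(16) = -12.68
(17) = -666.36
(18) = 188.97
(19) = -1.62
(20) = -2.37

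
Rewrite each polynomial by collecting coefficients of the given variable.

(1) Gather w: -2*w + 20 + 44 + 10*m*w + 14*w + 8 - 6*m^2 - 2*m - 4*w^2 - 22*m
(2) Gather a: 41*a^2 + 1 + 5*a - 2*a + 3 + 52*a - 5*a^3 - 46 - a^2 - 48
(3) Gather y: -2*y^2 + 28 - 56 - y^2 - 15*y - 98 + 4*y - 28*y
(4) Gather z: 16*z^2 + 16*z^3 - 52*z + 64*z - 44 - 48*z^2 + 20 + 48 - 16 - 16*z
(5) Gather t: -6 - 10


(1) = -6*m^2 - 24*m - 4*w^2 + w*(10*m + 12) + 72
(2) = -5*a^3 + 40*a^2 + 55*a - 90
(3) = -3*y^2 - 39*y - 126
(4) = 16*z^3 - 32*z^2 - 4*z + 8
(5) = -16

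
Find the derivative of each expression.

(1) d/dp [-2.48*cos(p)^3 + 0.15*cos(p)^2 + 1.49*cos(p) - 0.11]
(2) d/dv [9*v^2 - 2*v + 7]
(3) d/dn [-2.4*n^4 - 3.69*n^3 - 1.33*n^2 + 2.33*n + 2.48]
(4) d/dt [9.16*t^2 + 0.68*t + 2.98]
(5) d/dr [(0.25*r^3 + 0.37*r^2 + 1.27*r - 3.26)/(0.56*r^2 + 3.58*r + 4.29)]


(1) = (7.44*cos(p)^2 - 0.3*cos(p) - 1.49)*sin(p)
(2) = 18*v - 2
(3) = -9.6*n^3 - 11.07*n^2 - 2.66*n + 2.33
(4) = 18.32*t + 0.68
(5) = (0.14*r^4 + 1.79*r^3 + 3.8309*r^2 + 6.8258*r + 17.1191)/(0.3136*r^4 + 4.0096*r^3 + 17.6212*r^2 + 30.7164*r + 18.4041)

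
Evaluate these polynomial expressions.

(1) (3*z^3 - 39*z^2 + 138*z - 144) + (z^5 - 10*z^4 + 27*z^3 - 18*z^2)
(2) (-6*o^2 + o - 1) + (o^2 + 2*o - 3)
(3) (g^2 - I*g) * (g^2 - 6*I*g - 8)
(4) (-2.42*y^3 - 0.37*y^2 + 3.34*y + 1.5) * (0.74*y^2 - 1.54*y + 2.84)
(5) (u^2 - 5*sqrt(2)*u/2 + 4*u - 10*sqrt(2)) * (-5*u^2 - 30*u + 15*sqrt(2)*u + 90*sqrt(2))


(1) = z^5 - 10*z^4 + 30*z^3 - 57*z^2 + 138*z - 144
(2) = -5*o^2 + 3*o - 4
(3) = g^4 - 7*I*g^3 - 14*g^2 + 8*I*g
(4) = -1.7908*y^5 + 3.453*y^4 - 3.8314*y^3 - 5.0844*y^2 + 7.1756*y + 4.26
(5) = -5*u^4 - 50*u^3 + 55*sqrt(2)*u^3/2 - 195*u^2 + 275*sqrt(2)*u^2 - 750*u + 660*sqrt(2)*u - 1800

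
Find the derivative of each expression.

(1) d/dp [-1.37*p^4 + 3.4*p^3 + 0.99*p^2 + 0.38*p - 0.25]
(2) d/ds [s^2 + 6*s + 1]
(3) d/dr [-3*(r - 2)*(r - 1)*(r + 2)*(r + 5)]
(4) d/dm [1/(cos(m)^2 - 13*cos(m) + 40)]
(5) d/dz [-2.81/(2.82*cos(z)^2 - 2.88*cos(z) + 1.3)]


(1) = -5.48*p^3 + 10.2*p^2 + 1.98*p + 0.38
(2) = 2*s + 6
(3) = -12*r^3 - 36*r^2 + 54*r + 48
(4) = (2*cos(m) - 13)*sin(m)/(cos(m)^2 - 13*cos(m) + 40)^2
(5) = (8.0928 - 15.8484*cos(z))*sin(z)/(2.82*cos(z)^2 - 2.88*cos(z) + 1.3)^2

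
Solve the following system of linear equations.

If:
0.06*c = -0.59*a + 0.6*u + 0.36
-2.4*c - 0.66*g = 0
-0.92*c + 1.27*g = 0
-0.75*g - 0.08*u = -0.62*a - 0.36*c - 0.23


Then:
a = -0.51
c = 0.00
g = 0.00
u = -1.10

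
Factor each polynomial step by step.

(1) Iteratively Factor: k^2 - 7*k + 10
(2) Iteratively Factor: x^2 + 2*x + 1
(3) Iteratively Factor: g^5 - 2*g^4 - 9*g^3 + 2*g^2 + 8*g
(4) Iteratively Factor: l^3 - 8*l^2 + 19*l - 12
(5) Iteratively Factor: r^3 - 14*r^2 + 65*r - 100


(1) = (k - 5)*(k - 2)
(2) = (x + 1)*(x + 1)
(3) = (g)*(g^4 - 2*g^3 - 9*g^2 + 2*g + 8) = g*(g + 2)*(g^3 - 4*g^2 - g + 4) = g*(g - 4)*(g + 2)*(g^2 - 1) = g*(g - 4)*(g + 1)*(g + 2)*(g - 1)
(4) = (l - 3)*(l^2 - 5*l + 4) = (l - 3)*(l - 1)*(l - 4)
(5) = (r - 4)*(r^2 - 10*r + 25) = (r - 5)*(r - 4)*(r - 5)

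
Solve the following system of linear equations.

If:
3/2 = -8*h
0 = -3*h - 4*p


Then:
h = -3/16
p = 9/64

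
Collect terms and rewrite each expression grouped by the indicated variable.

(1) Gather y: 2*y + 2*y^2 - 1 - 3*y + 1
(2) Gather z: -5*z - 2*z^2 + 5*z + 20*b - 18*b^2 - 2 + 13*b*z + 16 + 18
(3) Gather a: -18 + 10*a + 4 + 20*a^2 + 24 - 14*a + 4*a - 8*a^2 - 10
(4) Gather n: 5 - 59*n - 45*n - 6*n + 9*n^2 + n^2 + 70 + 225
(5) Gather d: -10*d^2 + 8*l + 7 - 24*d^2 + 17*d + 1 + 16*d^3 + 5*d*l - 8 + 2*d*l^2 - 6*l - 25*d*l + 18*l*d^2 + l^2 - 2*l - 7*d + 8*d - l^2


(1) = 2*y^2 - y
(2) = -18*b^2 + 13*b*z + 20*b - 2*z^2 + 32
(3) = 12*a^2
(4) = 10*n^2 - 110*n + 300
(5) = 16*d^3 + d^2*(18*l - 34) + d*(2*l^2 - 20*l + 18)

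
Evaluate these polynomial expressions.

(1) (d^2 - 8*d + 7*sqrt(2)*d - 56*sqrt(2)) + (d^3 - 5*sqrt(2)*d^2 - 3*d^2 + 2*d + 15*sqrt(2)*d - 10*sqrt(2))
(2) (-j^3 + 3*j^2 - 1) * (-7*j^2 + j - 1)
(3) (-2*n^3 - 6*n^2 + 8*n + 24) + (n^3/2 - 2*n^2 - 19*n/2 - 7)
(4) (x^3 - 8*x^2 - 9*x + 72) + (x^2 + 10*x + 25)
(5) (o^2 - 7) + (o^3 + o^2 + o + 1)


(1) = d^3 - 5*sqrt(2)*d^2 - 2*d^2 - 6*d + 22*sqrt(2)*d - 66*sqrt(2)
(2) = 7*j^5 - 22*j^4 + 4*j^3 + 4*j^2 - j + 1
(3) = -3*n^3/2 - 8*n^2 - 3*n/2 + 17
(4) = x^3 - 7*x^2 + x + 97
(5) = o^3 + 2*o^2 + o - 6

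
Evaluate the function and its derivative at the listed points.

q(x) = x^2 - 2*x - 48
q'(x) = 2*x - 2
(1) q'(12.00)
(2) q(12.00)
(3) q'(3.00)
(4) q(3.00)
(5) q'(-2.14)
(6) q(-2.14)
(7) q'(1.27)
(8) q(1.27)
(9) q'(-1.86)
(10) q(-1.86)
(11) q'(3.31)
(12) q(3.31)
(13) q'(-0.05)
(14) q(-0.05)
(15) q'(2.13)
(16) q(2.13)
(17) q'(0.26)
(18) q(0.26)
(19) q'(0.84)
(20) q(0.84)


(1) = 22.00
(2) = 72.00
(3) = 4.00
(4) = -45.00
(5) = -6.28
(6) = -39.14
(7) = 0.54
(8) = -48.93
(9) = -5.72
(10) = -40.82
(11) = 4.62
(12) = -43.66
(13) = -2.10
(14) = -47.90
(15) = 2.26
(16) = -47.72
(17) = -1.48
(18) = -48.45
(19) = -0.32
(20) = -48.97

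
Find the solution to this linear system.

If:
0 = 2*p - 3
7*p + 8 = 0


Then:
No Solution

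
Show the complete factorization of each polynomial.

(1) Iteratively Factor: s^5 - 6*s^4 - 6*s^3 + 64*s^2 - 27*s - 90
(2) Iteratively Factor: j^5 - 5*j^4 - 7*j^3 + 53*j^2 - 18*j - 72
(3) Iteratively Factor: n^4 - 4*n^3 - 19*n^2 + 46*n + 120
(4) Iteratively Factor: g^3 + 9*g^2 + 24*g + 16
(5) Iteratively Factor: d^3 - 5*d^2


(1) = (s - 2)*(s^4 - 4*s^3 - 14*s^2 + 36*s + 45) = (s - 2)*(s + 1)*(s^3 - 5*s^2 - 9*s + 45) = (s - 2)*(s + 1)*(s + 3)*(s^2 - 8*s + 15) = (s - 5)*(s - 2)*(s + 1)*(s + 3)*(s - 3)
(2) = (j + 1)*(j^4 - 6*j^3 - j^2 + 54*j - 72) = (j - 4)*(j + 1)*(j^3 - 2*j^2 - 9*j + 18) = (j - 4)*(j - 2)*(j + 1)*(j^2 - 9) = (j - 4)*(j - 2)*(j + 1)*(j + 3)*(j - 3)
(3) = (n + 2)*(n^3 - 6*n^2 - 7*n + 60) = (n - 4)*(n + 2)*(n^2 - 2*n - 15) = (n - 4)*(n + 2)*(n + 3)*(n - 5)
(4) = (g + 4)*(g^2 + 5*g + 4) = (g + 4)^2*(g + 1)
(5) = (d - 5)*(d^2) = d*(d - 5)*(d)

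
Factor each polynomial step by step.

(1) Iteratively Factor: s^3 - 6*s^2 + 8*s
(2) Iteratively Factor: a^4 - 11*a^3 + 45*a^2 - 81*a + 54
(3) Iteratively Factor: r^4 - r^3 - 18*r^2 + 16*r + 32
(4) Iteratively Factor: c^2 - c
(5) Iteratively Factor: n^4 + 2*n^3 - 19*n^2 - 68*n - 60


(1) = (s)*(s^2 - 6*s + 8) = s*(s - 4)*(s - 2)
(2) = (a - 3)*(a^3 - 8*a^2 + 21*a - 18) = (a - 3)^2*(a^2 - 5*a + 6) = (a - 3)^3*(a - 2)
(3) = (r - 4)*(r^3 + 3*r^2 - 6*r - 8) = (r - 4)*(r + 1)*(r^2 + 2*r - 8) = (r - 4)*(r + 1)*(r + 4)*(r - 2)
(4) = (c - 1)*(c)
(5) = (n + 3)*(n^3 - n^2 - 16*n - 20) = (n + 2)*(n + 3)*(n^2 - 3*n - 10) = (n - 5)*(n + 2)*(n + 3)*(n + 2)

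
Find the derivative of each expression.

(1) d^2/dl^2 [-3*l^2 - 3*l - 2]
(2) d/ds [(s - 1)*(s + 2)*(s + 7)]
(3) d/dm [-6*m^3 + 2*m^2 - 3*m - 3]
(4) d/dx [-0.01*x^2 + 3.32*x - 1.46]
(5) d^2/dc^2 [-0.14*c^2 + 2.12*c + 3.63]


(1) = -6
(2) = 3*s^2 + 16*s + 5
(3) = -18*m^2 + 4*m - 3
(4) = 3.32 - 0.02*x
(5) = -0.280000000000000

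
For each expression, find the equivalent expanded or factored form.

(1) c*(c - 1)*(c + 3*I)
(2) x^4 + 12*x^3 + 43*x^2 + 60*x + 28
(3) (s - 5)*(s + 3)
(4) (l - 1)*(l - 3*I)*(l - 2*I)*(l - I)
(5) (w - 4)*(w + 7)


(1) = c^3 - c^2 + 3*I*c^2 - 3*I*c
(2) = (x + 1)*(x + 2)^2*(x + 7)
(3) = s^2 - 2*s - 15
(4) = l^4 - l^3 - 6*I*l^3 - 11*l^2 + 6*I*l^2 + 11*l + 6*I*l - 6*I
(5) = w^2 + 3*w - 28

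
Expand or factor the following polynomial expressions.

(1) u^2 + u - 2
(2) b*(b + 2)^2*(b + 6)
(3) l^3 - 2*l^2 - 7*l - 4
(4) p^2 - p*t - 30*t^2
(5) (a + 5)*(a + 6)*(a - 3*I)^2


(1) = (u - 1)*(u + 2)
(2) = b^4 + 10*b^3 + 28*b^2 + 24*b
(3) = (l - 4)*(l + 1)^2
(4) = (p - 6*t)*(p + 5*t)
(5) = a^4 + 11*a^3 - 6*I*a^3 + 21*a^2 - 66*I*a^2 - 99*a - 180*I*a - 270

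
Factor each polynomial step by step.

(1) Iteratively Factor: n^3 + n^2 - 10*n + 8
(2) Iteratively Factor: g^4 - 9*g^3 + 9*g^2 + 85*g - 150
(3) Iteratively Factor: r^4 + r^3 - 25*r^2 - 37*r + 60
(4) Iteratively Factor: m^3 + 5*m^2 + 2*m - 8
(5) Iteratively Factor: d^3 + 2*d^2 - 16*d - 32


(1) = (n - 1)*(n^2 + 2*n - 8) = (n - 1)*(n + 4)*(n - 2)
(2) = (g - 5)*(g^3 - 4*g^2 - 11*g + 30) = (g - 5)*(g - 2)*(g^2 - 2*g - 15) = (g - 5)*(g - 2)*(g + 3)*(g - 5)
(3) = (r + 4)*(r^3 - 3*r^2 - 13*r + 15) = (r - 1)*(r + 4)*(r^2 - 2*r - 15) = (r - 5)*(r - 1)*(r + 4)*(r + 3)
(4) = (m + 2)*(m^2 + 3*m - 4) = (m - 1)*(m + 2)*(m + 4)
(5) = (d + 4)*(d^2 - 2*d - 8) = (d + 2)*(d + 4)*(d - 4)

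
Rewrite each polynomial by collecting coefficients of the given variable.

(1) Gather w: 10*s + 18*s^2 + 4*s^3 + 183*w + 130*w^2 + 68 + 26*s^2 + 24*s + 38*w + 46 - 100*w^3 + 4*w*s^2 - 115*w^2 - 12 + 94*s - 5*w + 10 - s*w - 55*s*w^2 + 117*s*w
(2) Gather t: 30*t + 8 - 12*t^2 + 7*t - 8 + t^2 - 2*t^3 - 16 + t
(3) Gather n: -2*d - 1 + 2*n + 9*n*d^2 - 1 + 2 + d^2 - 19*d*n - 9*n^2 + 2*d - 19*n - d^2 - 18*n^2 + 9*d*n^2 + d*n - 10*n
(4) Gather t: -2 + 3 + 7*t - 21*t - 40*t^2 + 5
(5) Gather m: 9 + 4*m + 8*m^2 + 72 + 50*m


(1) = 4*s^3 + 44*s^2 + 128*s - 100*w^3 + w^2*(15 - 55*s) + w*(4*s^2 + 116*s + 216) + 112
(2) = -2*t^3 - 11*t^2 + 38*t - 16
(3) = n^2*(9*d - 27) + n*(9*d^2 - 18*d - 27)
(4) = -40*t^2 - 14*t + 6
(5) = 8*m^2 + 54*m + 81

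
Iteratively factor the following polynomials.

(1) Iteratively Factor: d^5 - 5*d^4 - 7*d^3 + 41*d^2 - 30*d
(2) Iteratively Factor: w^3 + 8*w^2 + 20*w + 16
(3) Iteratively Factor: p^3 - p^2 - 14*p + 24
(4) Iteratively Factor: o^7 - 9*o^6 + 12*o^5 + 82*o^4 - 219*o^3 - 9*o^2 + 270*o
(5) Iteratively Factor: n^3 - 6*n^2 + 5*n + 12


(1) = (d - 2)*(d^4 - 3*d^3 - 13*d^2 + 15*d) = (d - 2)*(d - 1)*(d^3 - 2*d^2 - 15*d) = (d - 2)*(d - 1)*(d + 3)*(d^2 - 5*d) = (d - 5)*(d - 2)*(d - 1)*(d + 3)*(d)
(2) = (w + 2)*(w^2 + 6*w + 8) = (w + 2)^2*(w + 4)
(3) = (p - 3)*(p^2 + 2*p - 8) = (p - 3)*(p + 4)*(p - 2)
(4) = (o - 2)*(o^6 - 7*o^5 - 2*o^4 + 78*o^3 - 63*o^2 - 135*o) = (o - 5)*(o - 2)*(o^5 - 2*o^4 - 12*o^3 + 18*o^2 + 27*o) = o*(o - 5)*(o - 2)*(o^4 - 2*o^3 - 12*o^2 + 18*o + 27) = o*(o - 5)*(o - 3)*(o - 2)*(o^3 + o^2 - 9*o - 9) = o*(o - 5)*(o - 3)*(o - 2)*(o + 1)*(o^2 - 9) = o*(o - 5)*(o - 3)*(o - 2)*(o + 1)*(o + 3)*(o - 3)
(5) = (n - 3)*(n^2 - 3*n - 4) = (n - 3)*(n + 1)*(n - 4)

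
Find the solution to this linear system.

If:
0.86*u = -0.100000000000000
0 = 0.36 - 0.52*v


Then:
u = -0.12
v = 0.69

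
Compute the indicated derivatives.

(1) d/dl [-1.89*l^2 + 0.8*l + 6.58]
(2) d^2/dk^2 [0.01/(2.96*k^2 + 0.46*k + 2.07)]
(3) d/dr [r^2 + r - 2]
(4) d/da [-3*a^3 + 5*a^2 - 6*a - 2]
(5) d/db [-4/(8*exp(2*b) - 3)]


(1) = 0.8 - 3.78*l
(2) = (-0.175232*k^2 - 0.027232*k + 0.01*(5.92*k + 0.46)*(11.84*k + 0.92) - 0.122544)/(2.96*k^2 + 0.46*k + 2.07)^3
(3) = 2*r + 1
(4) = -9*a^2 + 10*a - 6
(5) = 64*exp(2*b)/(8*exp(2*b) - 3)^2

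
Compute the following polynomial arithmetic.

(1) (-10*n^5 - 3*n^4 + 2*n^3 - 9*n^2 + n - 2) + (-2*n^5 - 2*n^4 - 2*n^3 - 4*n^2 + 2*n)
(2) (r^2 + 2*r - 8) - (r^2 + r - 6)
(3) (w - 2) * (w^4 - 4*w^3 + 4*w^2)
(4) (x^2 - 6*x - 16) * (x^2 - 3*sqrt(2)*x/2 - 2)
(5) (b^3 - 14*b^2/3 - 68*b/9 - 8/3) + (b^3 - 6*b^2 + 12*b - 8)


(1) = -12*n^5 - 5*n^4 - 13*n^2 + 3*n - 2
(2) = r - 2
(3) = w^5 - 6*w^4 + 12*w^3 - 8*w^2
(4) = x^4 - 6*x^3 - 3*sqrt(2)*x^3/2 - 18*x^2 + 9*sqrt(2)*x^2 + 12*x + 24*sqrt(2)*x + 32
(5) = 2*b^3 - 32*b^2/3 + 40*b/9 - 32/3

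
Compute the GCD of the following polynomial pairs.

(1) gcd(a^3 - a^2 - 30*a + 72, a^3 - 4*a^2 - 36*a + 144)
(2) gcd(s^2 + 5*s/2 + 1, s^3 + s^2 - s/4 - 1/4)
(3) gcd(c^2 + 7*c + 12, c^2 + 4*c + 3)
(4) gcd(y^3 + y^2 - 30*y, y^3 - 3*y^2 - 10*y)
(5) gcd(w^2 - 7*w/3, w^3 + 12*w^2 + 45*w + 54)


(1) = a^2 + 2*a - 24
(2) = s + 1/2
(3) = gcd((c + 3)*(c + 4), (c + 1)*(c + 3)) = c + 3
(4) = gcd(y*(y - 5)*(y + 6), y*(y - 5)*(y + 2)) = y^2 - 5*y
(5) = 1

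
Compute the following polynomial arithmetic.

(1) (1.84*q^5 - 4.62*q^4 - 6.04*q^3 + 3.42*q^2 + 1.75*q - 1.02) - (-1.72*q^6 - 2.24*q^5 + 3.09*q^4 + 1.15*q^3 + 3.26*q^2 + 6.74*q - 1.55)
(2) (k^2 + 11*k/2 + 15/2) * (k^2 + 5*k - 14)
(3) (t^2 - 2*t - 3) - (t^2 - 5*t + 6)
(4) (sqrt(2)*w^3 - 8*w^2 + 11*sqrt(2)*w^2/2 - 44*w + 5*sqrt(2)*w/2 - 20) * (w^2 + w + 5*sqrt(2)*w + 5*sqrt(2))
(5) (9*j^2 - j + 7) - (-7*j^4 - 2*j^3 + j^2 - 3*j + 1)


(1) = 1.72*q^6 + 4.08*q^5 - 7.71*q^4 - 7.19*q^3 + 0.16*q^2 - 4.99*q + 0.53
(2) = k^4 + 21*k^3/2 + 21*k^2 - 79*k/2 - 105
(3) = 3*t - 9
(4) = sqrt(2)*w^5 + 2*w^4 + 13*sqrt(2)*w^4/2 - 32*sqrt(2)*w^3 + 13*w^3 - 515*sqrt(2)*w^2/2 + 16*w^2 - 320*sqrt(2)*w + 5*w - 100*sqrt(2)
(5) = 7*j^4 + 2*j^3 + 8*j^2 + 2*j + 6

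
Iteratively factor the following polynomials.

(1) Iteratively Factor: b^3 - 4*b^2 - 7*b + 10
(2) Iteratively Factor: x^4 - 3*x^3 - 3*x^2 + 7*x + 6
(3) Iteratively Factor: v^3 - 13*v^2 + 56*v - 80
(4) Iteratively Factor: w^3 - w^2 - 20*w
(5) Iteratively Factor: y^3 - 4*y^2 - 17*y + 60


(1) = (b - 1)*(b^2 - 3*b - 10) = (b - 5)*(b - 1)*(b + 2)
(2) = (x + 1)*(x^3 - 4*x^2 + x + 6) = (x + 1)^2*(x^2 - 5*x + 6) = (x - 3)*(x + 1)^2*(x - 2)
(3) = (v - 5)*(v^2 - 8*v + 16) = (v - 5)*(v - 4)*(v - 4)
(4) = (w + 4)*(w^2 - 5*w) = w*(w + 4)*(w - 5)
(5) = (y - 5)*(y^2 + y - 12) = (y - 5)*(y - 3)*(y + 4)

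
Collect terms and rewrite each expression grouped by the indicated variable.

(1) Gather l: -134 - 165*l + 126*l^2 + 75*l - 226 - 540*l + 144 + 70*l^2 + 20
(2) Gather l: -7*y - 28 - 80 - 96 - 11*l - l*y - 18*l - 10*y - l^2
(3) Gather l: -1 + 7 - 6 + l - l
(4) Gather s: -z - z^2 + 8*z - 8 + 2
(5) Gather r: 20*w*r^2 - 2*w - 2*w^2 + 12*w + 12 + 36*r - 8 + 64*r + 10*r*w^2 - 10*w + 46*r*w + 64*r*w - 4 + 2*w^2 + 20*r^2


(1) = 196*l^2 - 630*l - 196
(2) = -l^2 + l*(-y - 29) - 17*y - 204
(3) = 0
(4) = -z^2 + 7*z - 6
(5) = r^2*(20*w + 20) + r*(10*w^2 + 110*w + 100)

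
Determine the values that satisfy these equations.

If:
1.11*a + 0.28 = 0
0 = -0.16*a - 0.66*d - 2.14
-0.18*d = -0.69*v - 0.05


Then:
a = -0.25
d = -3.18
v = -0.90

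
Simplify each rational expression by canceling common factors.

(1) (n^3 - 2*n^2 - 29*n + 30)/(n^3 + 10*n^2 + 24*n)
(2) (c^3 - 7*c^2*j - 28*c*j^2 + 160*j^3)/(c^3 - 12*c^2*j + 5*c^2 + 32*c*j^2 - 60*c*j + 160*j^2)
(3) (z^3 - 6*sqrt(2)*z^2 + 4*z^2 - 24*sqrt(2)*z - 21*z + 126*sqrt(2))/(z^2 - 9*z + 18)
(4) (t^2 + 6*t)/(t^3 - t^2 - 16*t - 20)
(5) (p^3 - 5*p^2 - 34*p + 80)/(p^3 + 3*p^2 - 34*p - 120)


(1) = (n^3 - 2*n^2 - 29*n + 30)/(n^3 + 10*n^2 + 24*n)
(2) = (c + 5*j)/(c + 5)
(3) = (z^2 + z*(7 - 6*sqrt(2)) - 42*sqrt(2))/(z - 6)
(4) = (t^2 + 6*t)/(t^3 - t^2 - 16*t - 20)
(5) = (p^2 - 10*p + 16)/(p^2 - 2*p - 24)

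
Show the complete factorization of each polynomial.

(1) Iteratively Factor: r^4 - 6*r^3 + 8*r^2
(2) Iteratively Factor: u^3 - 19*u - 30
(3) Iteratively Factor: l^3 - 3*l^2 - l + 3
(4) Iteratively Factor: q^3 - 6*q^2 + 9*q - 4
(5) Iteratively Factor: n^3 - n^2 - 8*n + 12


(1) = (r - 4)*(r^3 - 2*r^2) = (r - 4)*(r - 2)*(r^2) = r*(r - 4)*(r - 2)*(r)
(2) = (u - 5)*(u^2 + 5*u + 6) = (u - 5)*(u + 3)*(u + 2)
(3) = (l + 1)*(l^2 - 4*l + 3) = (l - 3)*(l + 1)*(l - 1)
(4) = (q - 1)*(q^2 - 5*q + 4) = (q - 1)^2*(q - 4)
(5) = (n + 3)*(n^2 - 4*n + 4) = (n - 2)*(n + 3)*(n - 2)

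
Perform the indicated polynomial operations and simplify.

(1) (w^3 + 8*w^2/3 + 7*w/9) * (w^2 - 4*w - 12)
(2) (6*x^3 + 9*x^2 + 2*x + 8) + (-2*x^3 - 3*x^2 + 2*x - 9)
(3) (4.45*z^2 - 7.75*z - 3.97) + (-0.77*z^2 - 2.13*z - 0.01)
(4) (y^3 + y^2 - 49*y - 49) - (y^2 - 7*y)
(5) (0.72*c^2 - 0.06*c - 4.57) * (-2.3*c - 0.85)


(1) = w^5 - 4*w^4/3 - 197*w^3/9 - 316*w^2/9 - 28*w/3
(2) = 4*x^3 + 6*x^2 + 4*x - 1
(3) = 3.68*z^2 - 9.88*z - 3.98
(4) = y^3 - 42*y - 49
(5) = -1.656*c^3 - 0.474*c^2 + 10.562*c + 3.8845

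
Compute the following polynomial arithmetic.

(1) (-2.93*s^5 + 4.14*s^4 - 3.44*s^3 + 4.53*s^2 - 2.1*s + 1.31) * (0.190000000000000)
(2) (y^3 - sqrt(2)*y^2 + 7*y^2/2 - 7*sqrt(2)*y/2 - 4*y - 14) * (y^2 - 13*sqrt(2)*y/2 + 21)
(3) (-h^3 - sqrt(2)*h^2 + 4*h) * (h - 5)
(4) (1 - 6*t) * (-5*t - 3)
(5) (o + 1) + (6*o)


(1) = -0.5567*s^5 + 0.7866*s^4 - 0.6536*s^3 + 0.8607*s^2 - 0.399*s + 0.2489
(2) = y^5 - 15*sqrt(2)*y^4/2 + 7*y^4/2 - 105*sqrt(2)*y^3/4 + 30*y^3 + 5*sqrt(2)*y^2 + 105*y^2 - 84*y + 35*sqrt(2)*y/2 - 294
(3) = -h^4 - sqrt(2)*h^3 + 5*h^3 + 4*h^2 + 5*sqrt(2)*h^2 - 20*h
(4) = 30*t^2 + 13*t - 3
(5) = 7*o + 1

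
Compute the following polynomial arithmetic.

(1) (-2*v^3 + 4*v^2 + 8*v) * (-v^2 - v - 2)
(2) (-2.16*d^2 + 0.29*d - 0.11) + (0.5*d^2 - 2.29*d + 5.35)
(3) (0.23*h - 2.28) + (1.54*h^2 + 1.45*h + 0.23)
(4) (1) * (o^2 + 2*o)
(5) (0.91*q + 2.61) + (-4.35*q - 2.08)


(1) = 2*v^5 - 2*v^4 - 8*v^3 - 16*v^2 - 16*v
(2) = -1.66*d^2 - 2.0*d + 5.24
(3) = 1.54*h^2 + 1.68*h - 2.05
(4) = o^2 + 2*o
(5) = 0.53 - 3.44*q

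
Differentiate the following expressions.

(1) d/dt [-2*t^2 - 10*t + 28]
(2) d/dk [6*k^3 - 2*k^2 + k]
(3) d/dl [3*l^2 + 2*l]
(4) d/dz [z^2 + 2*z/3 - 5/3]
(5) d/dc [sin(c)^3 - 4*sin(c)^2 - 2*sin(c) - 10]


(1) = -4*t - 10
(2) = 18*k^2 - 4*k + 1
(3) = 6*l + 2
(4) = 2*z + 2/3
(5) = (3*sin(c)^2 - 8*sin(c) - 2)*cos(c)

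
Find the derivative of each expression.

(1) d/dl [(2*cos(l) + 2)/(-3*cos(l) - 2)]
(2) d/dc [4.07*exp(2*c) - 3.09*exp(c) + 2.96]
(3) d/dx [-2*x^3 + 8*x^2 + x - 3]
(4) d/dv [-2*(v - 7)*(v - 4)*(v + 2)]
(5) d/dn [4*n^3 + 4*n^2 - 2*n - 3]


(1) = -2*sin(l)/(3*cos(l) + 2)^2
(2) = (8.14*exp(c) - 3.09)*exp(c)
(3) = -6*x^2 + 16*x + 1
(4) = -6*v^2 + 36*v - 12
(5) = 12*n^2 + 8*n - 2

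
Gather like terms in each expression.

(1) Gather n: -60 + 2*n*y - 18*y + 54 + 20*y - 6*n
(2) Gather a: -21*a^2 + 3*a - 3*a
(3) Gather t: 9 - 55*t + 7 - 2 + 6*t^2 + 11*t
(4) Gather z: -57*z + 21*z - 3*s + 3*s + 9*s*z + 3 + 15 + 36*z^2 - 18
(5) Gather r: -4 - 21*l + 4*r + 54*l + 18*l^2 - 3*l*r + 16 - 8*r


(1) = n*(2*y - 6) + 2*y - 6
(2) = -21*a^2
(3) = 6*t^2 - 44*t + 14
(4) = 36*z^2 + z*(9*s - 36)
(5) = 18*l^2 + 33*l + r*(-3*l - 4) + 12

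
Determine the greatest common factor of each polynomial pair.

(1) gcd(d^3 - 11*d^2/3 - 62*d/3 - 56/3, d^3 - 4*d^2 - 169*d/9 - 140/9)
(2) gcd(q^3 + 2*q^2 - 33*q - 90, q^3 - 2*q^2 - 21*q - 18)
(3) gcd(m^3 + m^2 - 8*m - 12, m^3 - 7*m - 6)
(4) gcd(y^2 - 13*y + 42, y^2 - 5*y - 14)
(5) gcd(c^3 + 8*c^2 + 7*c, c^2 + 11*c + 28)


(1) = gcd((d - 7)*(d + 4/3)*(d + 2), (d - 7)*(d + 4/3)*(d + 5/3)) = d^2 - 17*d/3 - 28/3
(2) = gcd((q - 6)*(q + 3)*(q + 5), (q - 6)*(q + 1)*(q + 3)) = q^2 - 3*q - 18
(3) = m^2 - m - 6
(4) = gcd((y - 7)*(y - 6), (y - 7)*(y + 2)) = y - 7
(5) = c + 7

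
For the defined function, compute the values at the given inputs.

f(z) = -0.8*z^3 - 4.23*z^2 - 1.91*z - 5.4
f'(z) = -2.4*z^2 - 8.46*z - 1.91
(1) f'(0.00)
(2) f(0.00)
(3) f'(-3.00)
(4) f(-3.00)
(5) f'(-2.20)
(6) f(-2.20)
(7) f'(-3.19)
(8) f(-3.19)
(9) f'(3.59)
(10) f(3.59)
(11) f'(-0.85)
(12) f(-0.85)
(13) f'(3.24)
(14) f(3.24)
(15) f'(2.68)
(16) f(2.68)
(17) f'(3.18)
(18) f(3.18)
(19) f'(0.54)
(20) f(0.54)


(1) = -1.91
(2) = -5.40
(3) = 1.87
(4) = -16.14
(5) = 5.09
(6) = -13.15
(7) = 0.65
(8) = -16.38
(9) = -63.21
(10) = -103.79
(11) = 3.55
(12) = -6.34
(13) = -54.51
(14) = -83.20
(15) = -41.82
(16) = -56.30
(17) = -53.08
(18) = -79.98
(19) = -7.18
(20) = -7.79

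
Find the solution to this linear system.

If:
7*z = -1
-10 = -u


Then:
u = 10
z = -1/7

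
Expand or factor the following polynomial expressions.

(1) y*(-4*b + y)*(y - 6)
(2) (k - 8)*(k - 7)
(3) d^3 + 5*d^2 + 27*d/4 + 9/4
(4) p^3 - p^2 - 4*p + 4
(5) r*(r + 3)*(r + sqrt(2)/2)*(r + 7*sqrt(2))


(1) = -4*b*y^2 + 24*b*y + y^3 - 6*y^2
(2) = k^2 - 15*k + 56
(3) = (d + 1/2)*(d + 3/2)*(d + 3)
(4) = (p - 2)*(p - 1)*(p + 2)
(5) = r^4 + 3*r^3 + 15*sqrt(2)*r^3/2 + 7*r^2 + 45*sqrt(2)*r^2/2 + 21*r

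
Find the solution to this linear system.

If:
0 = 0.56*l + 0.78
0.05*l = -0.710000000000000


Then:
No Solution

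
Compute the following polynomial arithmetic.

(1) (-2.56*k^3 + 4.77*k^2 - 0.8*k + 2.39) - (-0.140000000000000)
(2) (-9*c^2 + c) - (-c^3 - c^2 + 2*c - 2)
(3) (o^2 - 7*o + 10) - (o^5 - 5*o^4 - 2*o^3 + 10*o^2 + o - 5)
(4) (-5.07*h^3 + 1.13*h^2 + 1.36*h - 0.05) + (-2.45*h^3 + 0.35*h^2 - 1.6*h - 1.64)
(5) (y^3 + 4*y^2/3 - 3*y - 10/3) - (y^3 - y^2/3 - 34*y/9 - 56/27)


(1) = -2.56*k^3 + 4.77*k^2 - 0.8*k + 2.53
(2) = c^3 - 8*c^2 - c + 2
(3) = -o^5 + 5*o^4 + 2*o^3 - 9*o^2 - 8*o + 15
(4) = -7.52*h^3 + 1.48*h^2 - 0.24*h - 1.69
(5) = 5*y^2/3 + 7*y/9 - 34/27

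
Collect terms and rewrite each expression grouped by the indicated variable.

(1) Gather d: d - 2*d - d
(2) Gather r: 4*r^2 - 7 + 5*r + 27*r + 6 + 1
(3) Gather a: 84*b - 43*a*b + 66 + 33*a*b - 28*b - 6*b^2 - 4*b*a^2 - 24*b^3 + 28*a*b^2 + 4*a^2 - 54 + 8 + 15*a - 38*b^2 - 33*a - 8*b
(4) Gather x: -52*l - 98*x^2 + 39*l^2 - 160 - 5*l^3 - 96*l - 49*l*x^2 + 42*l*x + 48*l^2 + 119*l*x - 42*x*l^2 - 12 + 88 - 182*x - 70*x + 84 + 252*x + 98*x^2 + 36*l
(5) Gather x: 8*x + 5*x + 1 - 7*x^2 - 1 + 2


(1) = -2*d
(2) = 4*r^2 + 32*r
(3) = a^2*(4 - 4*b) + a*(28*b^2 - 10*b - 18) - 24*b^3 - 44*b^2 + 48*b + 20
(4) = -5*l^3 + 87*l^2 - 49*l*x^2 - 112*l + x*(-42*l^2 + 161*l)
(5) = -7*x^2 + 13*x + 2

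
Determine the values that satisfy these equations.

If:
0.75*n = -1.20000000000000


Then:
n = -1.60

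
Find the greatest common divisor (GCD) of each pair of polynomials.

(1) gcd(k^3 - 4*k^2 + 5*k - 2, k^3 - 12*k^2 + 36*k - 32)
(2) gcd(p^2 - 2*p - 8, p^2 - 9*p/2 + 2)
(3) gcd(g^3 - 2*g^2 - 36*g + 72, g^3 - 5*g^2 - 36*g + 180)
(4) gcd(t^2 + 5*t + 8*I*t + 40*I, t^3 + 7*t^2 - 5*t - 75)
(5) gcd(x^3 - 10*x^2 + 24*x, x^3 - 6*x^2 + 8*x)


(1) = k - 2
(2) = gcd((p - 4)*(p + 2), (p - 4)*(p - 1/2)) = p - 4
(3) = g^2 - 36
(4) = t + 5
(5) = gcd(x*(x - 6)*(x - 4), x*(x - 4)*(x - 2)) = x^2 - 4*x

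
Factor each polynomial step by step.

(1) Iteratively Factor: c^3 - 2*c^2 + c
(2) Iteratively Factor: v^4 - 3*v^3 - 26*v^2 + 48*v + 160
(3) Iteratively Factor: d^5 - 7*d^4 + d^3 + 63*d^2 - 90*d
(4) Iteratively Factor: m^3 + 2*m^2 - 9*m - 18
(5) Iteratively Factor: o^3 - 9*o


(1) = (c - 1)*(c^2 - c) = c*(c - 1)*(c - 1)
(2) = (v + 4)*(v^3 - 7*v^2 + 2*v + 40) = (v + 2)*(v + 4)*(v^2 - 9*v + 20) = (v - 4)*(v + 2)*(v + 4)*(v - 5)
(3) = (d - 2)*(d^4 - 5*d^3 - 9*d^2 + 45*d) = (d - 3)*(d - 2)*(d^3 - 2*d^2 - 15*d) = (d - 3)*(d - 2)*(d + 3)*(d^2 - 5*d) = (d - 5)*(d - 3)*(d - 2)*(d + 3)*(d)
(4) = (m + 3)*(m^2 - m - 6) = (m + 2)*(m + 3)*(m - 3)
(5) = (o)*(o^2 - 9) = o*(o + 3)*(o - 3)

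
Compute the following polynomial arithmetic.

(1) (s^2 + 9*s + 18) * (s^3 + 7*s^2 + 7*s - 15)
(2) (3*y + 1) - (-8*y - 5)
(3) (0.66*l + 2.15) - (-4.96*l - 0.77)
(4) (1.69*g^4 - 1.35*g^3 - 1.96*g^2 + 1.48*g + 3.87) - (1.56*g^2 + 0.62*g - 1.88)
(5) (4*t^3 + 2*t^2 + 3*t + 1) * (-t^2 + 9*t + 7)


(1) = s^5 + 16*s^4 + 88*s^3 + 174*s^2 - 9*s - 270
(2) = 11*y + 6
(3) = 5.62*l + 2.92
(4) = 1.69*g^4 - 1.35*g^3 - 3.52*g^2 + 0.86*g + 5.75
(5) = -4*t^5 + 34*t^4 + 43*t^3 + 40*t^2 + 30*t + 7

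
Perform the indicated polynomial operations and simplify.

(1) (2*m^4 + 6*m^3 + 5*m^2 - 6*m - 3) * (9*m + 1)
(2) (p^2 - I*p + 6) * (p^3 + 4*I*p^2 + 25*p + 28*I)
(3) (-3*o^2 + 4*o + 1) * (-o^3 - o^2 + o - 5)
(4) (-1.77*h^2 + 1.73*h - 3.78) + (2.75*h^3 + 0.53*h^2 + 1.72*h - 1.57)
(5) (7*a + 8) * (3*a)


(1) = 18*m^5 + 56*m^4 + 51*m^3 - 49*m^2 - 33*m - 3
(2) = p^5 + 3*I*p^4 + 35*p^3 + 27*I*p^2 + 178*p + 168*I
(3) = 3*o^5 - o^4 - 8*o^3 + 18*o^2 - 19*o - 5
(4) = 2.75*h^3 - 1.24*h^2 + 3.45*h - 5.35
(5) = 21*a^2 + 24*a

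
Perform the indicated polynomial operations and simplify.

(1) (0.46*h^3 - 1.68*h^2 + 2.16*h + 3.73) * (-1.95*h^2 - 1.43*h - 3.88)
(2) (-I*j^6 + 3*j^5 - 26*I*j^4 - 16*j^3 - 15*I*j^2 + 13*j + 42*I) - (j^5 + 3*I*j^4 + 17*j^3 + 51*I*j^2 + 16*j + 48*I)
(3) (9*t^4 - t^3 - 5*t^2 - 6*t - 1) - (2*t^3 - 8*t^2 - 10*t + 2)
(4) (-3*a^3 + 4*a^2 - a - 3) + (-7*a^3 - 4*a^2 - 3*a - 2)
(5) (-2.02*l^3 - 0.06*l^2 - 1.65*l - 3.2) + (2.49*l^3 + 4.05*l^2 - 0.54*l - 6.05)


(1) = -0.897*h^5 + 2.6182*h^4 - 3.5944*h^3 - 3.8439*h^2 - 13.7147*h - 14.4724
(2) = -I*j^6 + 2*j^5 - 29*I*j^4 - 33*j^3 - 66*I*j^2 - 3*j - 6*I
(3) = 9*t^4 - 3*t^3 + 3*t^2 + 4*t - 3
(4) = -10*a^3 - 4*a - 5
(5) = 0.47*l^3 + 3.99*l^2 - 2.19*l - 9.25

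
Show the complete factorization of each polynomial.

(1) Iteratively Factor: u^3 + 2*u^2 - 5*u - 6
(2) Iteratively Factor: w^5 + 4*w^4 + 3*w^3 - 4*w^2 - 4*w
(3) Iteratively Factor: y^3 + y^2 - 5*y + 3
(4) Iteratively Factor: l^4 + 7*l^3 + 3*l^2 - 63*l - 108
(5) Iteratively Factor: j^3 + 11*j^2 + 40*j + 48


(1) = (u + 3)*(u^2 - u - 2) = (u + 1)*(u + 3)*(u - 2)
(2) = (w + 2)*(w^4 + 2*w^3 - w^2 - 2*w) = w*(w + 2)*(w^3 + 2*w^2 - w - 2) = w*(w + 2)^2*(w^2 - 1) = w*(w - 1)*(w + 2)^2*(w + 1)
(3) = (y - 1)*(y^2 + 2*y - 3) = (y - 1)*(y + 3)*(y - 1)
(4) = (l - 3)*(l^3 + 10*l^2 + 33*l + 36) = (l - 3)*(l + 3)*(l^2 + 7*l + 12) = (l - 3)*(l + 3)*(l + 4)*(l + 3)
(5) = (j + 4)*(j^2 + 7*j + 12) = (j + 3)*(j + 4)*(j + 4)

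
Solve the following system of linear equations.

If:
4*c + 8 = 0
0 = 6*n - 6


Then:
c = -2
n = 1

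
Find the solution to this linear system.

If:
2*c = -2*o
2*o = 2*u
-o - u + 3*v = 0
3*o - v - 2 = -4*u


Then:
c = -6/19
o = 6/19
u = 6/19
v = 4/19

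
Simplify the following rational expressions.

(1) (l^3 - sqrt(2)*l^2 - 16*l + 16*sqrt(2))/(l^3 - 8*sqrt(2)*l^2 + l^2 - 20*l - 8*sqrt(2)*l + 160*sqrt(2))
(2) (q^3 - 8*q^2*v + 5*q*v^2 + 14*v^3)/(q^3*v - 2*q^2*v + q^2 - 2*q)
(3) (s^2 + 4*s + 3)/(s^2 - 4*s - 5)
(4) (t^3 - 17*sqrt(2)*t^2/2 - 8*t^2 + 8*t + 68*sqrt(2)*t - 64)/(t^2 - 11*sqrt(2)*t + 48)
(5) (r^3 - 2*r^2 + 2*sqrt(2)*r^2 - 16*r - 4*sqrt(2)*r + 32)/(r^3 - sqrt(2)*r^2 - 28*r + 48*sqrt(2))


(1) = (l^2 + l*(4 - sqrt(2)) - 4*sqrt(2))/(l^2 + l*(5 - 8*sqrt(2)) - 40*sqrt(2))
(2) = (q^3 - 8*q^2*v + 5*q*v^2 + 14*v^3)/(q^3*v - 2*q^2*v + q^2 - 2*q)
(3) = (s + 3)/(s - 5)
(4) = (2*t^2 + t*(-16 - sqrt(2)) + 8*sqrt(2))/(2*t - 6*sqrt(2))
(5) = (r - 2)/(r - 3*sqrt(2))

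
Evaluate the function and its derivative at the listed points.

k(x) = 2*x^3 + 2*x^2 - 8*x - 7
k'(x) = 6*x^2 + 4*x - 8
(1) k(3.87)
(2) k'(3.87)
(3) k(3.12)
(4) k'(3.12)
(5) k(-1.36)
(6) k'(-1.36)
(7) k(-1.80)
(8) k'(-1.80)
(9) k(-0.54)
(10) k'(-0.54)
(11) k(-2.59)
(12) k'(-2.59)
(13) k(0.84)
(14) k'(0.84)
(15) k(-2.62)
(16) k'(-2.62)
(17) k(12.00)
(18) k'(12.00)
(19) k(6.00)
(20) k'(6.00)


(1) = 107.92
(2) = 97.34
(3) = 48.25
(4) = 62.89
(5) = 2.55
(6) = -2.34
(7) = 2.22
(8) = 4.24
(9) = -2.41
(10) = -8.41
(11) = -7.61
(12) = 21.89
(13) = -11.12
(14) = -0.41
(15) = -8.28
(16) = 22.71
(17) = 3641.00
(18) = 904.00
(19) = 449.00
(20) = 232.00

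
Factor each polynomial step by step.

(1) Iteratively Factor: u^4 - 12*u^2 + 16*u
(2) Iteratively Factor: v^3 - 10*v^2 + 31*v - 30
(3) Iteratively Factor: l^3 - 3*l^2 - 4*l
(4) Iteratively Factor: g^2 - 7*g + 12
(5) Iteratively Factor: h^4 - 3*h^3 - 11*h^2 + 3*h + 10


(1) = (u - 2)*(u^3 + 2*u^2 - 8*u) = (u - 2)*(u + 4)*(u^2 - 2*u) = (u - 2)^2*(u + 4)*(u)
(2) = (v - 3)*(v^2 - 7*v + 10) = (v - 3)*(v - 2)*(v - 5)
(3) = (l + 1)*(l^2 - 4*l) = (l - 4)*(l + 1)*(l)
(4) = (g - 4)*(g - 3)
(5) = (h + 2)*(h^3 - 5*h^2 - h + 5) = (h + 1)*(h + 2)*(h^2 - 6*h + 5) = (h - 1)*(h + 1)*(h + 2)*(h - 5)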